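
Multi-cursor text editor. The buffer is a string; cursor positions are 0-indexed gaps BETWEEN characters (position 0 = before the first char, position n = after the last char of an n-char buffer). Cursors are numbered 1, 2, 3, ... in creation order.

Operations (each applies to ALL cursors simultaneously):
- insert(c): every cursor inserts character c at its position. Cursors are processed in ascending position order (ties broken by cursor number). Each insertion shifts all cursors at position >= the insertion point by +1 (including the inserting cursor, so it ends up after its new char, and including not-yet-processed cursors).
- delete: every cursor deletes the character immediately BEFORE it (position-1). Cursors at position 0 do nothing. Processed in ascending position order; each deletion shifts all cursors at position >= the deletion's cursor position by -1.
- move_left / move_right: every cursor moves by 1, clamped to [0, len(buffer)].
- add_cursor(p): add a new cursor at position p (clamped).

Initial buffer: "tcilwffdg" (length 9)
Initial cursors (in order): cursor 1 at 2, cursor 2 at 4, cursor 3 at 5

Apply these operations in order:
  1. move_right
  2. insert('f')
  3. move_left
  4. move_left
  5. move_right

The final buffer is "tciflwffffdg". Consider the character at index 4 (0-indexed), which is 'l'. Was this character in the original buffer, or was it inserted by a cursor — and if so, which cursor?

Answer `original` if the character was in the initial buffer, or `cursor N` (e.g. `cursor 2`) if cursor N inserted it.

Answer: original

Derivation:
After op 1 (move_right): buffer="tcilwffdg" (len 9), cursors c1@3 c2@5 c3@6, authorship .........
After op 2 (insert('f')): buffer="tciflwffffdg" (len 12), cursors c1@4 c2@7 c3@9, authorship ...1..2.3...
After op 3 (move_left): buffer="tciflwffffdg" (len 12), cursors c1@3 c2@6 c3@8, authorship ...1..2.3...
After op 4 (move_left): buffer="tciflwffffdg" (len 12), cursors c1@2 c2@5 c3@7, authorship ...1..2.3...
After op 5 (move_right): buffer="tciflwffffdg" (len 12), cursors c1@3 c2@6 c3@8, authorship ...1..2.3...
Authorship (.=original, N=cursor N): . . . 1 . . 2 . 3 . . .
Index 4: author = original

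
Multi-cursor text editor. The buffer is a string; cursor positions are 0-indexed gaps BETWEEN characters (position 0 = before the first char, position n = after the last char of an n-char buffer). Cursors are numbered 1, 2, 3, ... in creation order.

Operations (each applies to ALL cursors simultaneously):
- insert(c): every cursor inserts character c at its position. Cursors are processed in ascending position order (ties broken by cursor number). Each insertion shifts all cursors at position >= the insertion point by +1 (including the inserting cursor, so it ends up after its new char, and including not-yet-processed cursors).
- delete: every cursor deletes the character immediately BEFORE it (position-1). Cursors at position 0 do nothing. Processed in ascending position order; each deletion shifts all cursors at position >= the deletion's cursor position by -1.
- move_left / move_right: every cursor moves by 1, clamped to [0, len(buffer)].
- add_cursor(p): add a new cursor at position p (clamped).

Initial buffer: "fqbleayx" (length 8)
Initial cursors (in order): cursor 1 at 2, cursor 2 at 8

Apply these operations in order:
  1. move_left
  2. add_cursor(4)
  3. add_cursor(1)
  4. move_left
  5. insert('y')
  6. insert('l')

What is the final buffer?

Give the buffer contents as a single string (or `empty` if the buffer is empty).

After op 1 (move_left): buffer="fqbleayx" (len 8), cursors c1@1 c2@7, authorship ........
After op 2 (add_cursor(4)): buffer="fqbleayx" (len 8), cursors c1@1 c3@4 c2@7, authorship ........
After op 3 (add_cursor(1)): buffer="fqbleayx" (len 8), cursors c1@1 c4@1 c3@4 c2@7, authorship ........
After op 4 (move_left): buffer="fqbleayx" (len 8), cursors c1@0 c4@0 c3@3 c2@6, authorship ........
After op 5 (insert('y')): buffer="yyfqbyleayyx" (len 12), cursors c1@2 c4@2 c3@6 c2@10, authorship 14...3...2..
After op 6 (insert('l')): buffer="yyllfqbylleaylyx" (len 16), cursors c1@4 c4@4 c3@9 c2@14, authorship 1414...33...22..

Answer: yyllfqbylleaylyx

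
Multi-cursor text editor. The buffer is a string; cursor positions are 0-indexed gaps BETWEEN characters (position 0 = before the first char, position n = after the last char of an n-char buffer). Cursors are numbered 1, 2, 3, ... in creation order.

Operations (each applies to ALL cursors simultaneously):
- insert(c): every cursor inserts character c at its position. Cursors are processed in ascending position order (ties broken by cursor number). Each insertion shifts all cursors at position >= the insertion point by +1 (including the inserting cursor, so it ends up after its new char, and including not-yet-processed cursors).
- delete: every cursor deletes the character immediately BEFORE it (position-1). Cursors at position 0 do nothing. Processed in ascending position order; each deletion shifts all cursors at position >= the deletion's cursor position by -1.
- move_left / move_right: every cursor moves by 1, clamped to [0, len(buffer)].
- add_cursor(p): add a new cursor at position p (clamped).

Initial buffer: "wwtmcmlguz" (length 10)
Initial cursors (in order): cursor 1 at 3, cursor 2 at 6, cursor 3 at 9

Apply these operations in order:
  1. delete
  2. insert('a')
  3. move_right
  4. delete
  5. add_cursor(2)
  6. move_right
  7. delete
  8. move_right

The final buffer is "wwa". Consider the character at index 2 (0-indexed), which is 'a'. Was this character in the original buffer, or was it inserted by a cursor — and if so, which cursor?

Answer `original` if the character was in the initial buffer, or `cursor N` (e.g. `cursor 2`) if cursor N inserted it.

Answer: cursor 2

Derivation:
After op 1 (delete): buffer="wwmclgz" (len 7), cursors c1@2 c2@4 c3@6, authorship .......
After op 2 (insert('a')): buffer="wwamcalgaz" (len 10), cursors c1@3 c2@6 c3@9, authorship ..1..2..3.
After op 3 (move_right): buffer="wwamcalgaz" (len 10), cursors c1@4 c2@7 c3@10, authorship ..1..2..3.
After op 4 (delete): buffer="wwacaga" (len 7), cursors c1@3 c2@5 c3@7, authorship ..1.2.3
After op 5 (add_cursor(2)): buffer="wwacaga" (len 7), cursors c4@2 c1@3 c2@5 c3@7, authorship ..1.2.3
After op 6 (move_right): buffer="wwacaga" (len 7), cursors c4@3 c1@4 c2@6 c3@7, authorship ..1.2.3
After op 7 (delete): buffer="wwa" (len 3), cursors c1@2 c4@2 c2@3 c3@3, authorship ..2
After op 8 (move_right): buffer="wwa" (len 3), cursors c1@3 c2@3 c3@3 c4@3, authorship ..2
Authorship (.=original, N=cursor N): . . 2
Index 2: author = 2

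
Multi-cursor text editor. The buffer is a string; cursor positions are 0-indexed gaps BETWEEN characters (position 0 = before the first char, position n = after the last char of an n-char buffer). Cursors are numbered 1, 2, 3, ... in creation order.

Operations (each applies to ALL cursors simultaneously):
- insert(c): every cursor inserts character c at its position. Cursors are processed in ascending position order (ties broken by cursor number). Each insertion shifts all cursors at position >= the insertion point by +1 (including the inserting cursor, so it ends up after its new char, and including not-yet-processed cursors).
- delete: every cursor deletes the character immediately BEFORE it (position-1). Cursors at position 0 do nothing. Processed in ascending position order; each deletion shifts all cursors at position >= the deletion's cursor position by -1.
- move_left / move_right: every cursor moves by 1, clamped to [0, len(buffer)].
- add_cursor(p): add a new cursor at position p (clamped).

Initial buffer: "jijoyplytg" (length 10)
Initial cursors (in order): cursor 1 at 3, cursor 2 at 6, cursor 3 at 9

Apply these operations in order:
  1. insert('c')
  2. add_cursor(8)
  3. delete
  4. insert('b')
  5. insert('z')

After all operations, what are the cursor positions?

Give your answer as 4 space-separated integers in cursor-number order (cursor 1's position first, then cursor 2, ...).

Answer: 5 11 16 11

Derivation:
After op 1 (insert('c')): buffer="jijcoypclytcg" (len 13), cursors c1@4 c2@8 c3@12, authorship ...1...2...3.
After op 2 (add_cursor(8)): buffer="jijcoypclytcg" (len 13), cursors c1@4 c2@8 c4@8 c3@12, authorship ...1...2...3.
After op 3 (delete): buffer="jijoylytg" (len 9), cursors c1@3 c2@5 c4@5 c3@8, authorship .........
After op 4 (insert('b')): buffer="jijboybblytbg" (len 13), cursors c1@4 c2@8 c4@8 c3@12, authorship ...1..24...3.
After op 5 (insert('z')): buffer="jijbzoybbzzlytbzg" (len 17), cursors c1@5 c2@11 c4@11 c3@16, authorship ...11..2424...33.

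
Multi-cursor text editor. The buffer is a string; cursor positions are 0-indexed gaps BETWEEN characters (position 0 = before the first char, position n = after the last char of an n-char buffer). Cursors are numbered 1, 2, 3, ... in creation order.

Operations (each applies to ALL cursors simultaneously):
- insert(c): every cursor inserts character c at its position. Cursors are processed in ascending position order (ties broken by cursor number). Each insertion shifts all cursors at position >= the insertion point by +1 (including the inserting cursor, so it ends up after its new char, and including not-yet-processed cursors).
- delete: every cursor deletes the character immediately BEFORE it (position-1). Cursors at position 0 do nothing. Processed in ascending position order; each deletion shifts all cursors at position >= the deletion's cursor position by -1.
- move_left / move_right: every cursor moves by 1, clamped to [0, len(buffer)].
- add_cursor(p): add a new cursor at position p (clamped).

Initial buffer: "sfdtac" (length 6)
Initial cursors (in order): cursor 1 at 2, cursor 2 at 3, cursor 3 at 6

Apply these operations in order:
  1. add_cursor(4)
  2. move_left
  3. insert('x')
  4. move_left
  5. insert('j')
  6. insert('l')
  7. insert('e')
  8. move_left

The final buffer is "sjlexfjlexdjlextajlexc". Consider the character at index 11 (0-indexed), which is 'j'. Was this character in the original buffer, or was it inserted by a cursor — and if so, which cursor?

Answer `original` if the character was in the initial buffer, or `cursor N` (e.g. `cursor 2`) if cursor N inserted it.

Answer: cursor 4

Derivation:
After op 1 (add_cursor(4)): buffer="sfdtac" (len 6), cursors c1@2 c2@3 c4@4 c3@6, authorship ......
After op 2 (move_left): buffer="sfdtac" (len 6), cursors c1@1 c2@2 c4@3 c3@5, authorship ......
After op 3 (insert('x')): buffer="sxfxdxtaxc" (len 10), cursors c1@2 c2@4 c4@6 c3@9, authorship .1.2.4..3.
After op 4 (move_left): buffer="sxfxdxtaxc" (len 10), cursors c1@1 c2@3 c4@5 c3@8, authorship .1.2.4..3.
After op 5 (insert('j')): buffer="sjxfjxdjxtajxc" (len 14), cursors c1@2 c2@5 c4@8 c3@12, authorship .11.22.44..33.
After op 6 (insert('l')): buffer="sjlxfjlxdjlxtajlxc" (len 18), cursors c1@3 c2@7 c4@11 c3@16, authorship .111.222.444..333.
After op 7 (insert('e')): buffer="sjlexfjlexdjlextajlexc" (len 22), cursors c1@4 c2@9 c4@14 c3@20, authorship .1111.2222.4444..3333.
After op 8 (move_left): buffer="sjlexfjlexdjlextajlexc" (len 22), cursors c1@3 c2@8 c4@13 c3@19, authorship .1111.2222.4444..3333.
Authorship (.=original, N=cursor N): . 1 1 1 1 . 2 2 2 2 . 4 4 4 4 . . 3 3 3 3 .
Index 11: author = 4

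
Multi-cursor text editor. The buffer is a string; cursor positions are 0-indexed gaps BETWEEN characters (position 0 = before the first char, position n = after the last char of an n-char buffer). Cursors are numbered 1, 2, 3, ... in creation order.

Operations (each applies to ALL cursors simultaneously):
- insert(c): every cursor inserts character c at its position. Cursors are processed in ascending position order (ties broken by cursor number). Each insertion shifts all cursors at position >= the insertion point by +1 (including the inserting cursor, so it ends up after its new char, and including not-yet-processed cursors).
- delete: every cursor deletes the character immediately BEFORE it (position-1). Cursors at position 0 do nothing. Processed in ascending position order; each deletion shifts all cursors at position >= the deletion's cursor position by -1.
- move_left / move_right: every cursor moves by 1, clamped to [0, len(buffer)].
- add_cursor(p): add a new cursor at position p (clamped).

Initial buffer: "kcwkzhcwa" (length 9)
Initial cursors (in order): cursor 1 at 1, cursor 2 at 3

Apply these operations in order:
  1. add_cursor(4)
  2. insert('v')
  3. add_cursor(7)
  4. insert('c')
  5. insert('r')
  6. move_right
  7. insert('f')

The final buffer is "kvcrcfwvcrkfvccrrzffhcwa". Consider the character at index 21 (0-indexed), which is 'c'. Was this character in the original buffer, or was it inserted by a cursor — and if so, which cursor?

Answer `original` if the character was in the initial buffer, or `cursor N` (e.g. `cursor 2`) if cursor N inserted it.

After op 1 (add_cursor(4)): buffer="kcwkzhcwa" (len 9), cursors c1@1 c2@3 c3@4, authorship .........
After op 2 (insert('v')): buffer="kvcwvkvzhcwa" (len 12), cursors c1@2 c2@5 c3@7, authorship .1..2.3.....
After op 3 (add_cursor(7)): buffer="kvcwvkvzhcwa" (len 12), cursors c1@2 c2@5 c3@7 c4@7, authorship .1..2.3.....
After op 4 (insert('c')): buffer="kvccwvckvcczhcwa" (len 16), cursors c1@3 c2@7 c3@11 c4@11, authorship .11..22.334.....
After op 5 (insert('r')): buffer="kvcrcwvcrkvccrrzhcwa" (len 20), cursors c1@4 c2@9 c3@15 c4@15, authorship .111..222.33434.....
After op 6 (move_right): buffer="kvcrcwvcrkvccrrzhcwa" (len 20), cursors c1@5 c2@10 c3@16 c4@16, authorship .111..222.33434.....
After op 7 (insert('f')): buffer="kvcrcfwvcrkfvccrrzffhcwa" (len 24), cursors c1@6 c2@12 c3@20 c4@20, authorship .111.1.222.233434.34....
Authorship (.=original, N=cursor N): . 1 1 1 . 1 . 2 2 2 . 2 3 3 4 3 4 . 3 4 . . . .
Index 21: author = original

Answer: original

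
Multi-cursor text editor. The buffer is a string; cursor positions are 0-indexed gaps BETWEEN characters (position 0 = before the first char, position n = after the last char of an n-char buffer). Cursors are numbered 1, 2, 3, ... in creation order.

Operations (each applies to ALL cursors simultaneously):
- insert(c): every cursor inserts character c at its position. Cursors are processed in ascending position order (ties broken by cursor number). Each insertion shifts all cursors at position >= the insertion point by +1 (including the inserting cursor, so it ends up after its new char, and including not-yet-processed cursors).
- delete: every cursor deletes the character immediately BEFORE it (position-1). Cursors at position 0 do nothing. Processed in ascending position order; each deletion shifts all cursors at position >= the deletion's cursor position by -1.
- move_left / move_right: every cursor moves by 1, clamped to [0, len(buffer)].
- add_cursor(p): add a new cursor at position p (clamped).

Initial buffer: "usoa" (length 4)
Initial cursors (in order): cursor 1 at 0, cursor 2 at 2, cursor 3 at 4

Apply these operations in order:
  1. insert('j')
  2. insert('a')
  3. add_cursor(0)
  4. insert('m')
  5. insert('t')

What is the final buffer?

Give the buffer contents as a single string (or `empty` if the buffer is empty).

Answer: mtjamtusjamtoajamt

Derivation:
After op 1 (insert('j')): buffer="jusjoaj" (len 7), cursors c1@1 c2@4 c3@7, authorship 1..2..3
After op 2 (insert('a')): buffer="jausjaoaja" (len 10), cursors c1@2 c2@6 c3@10, authorship 11..22..33
After op 3 (add_cursor(0)): buffer="jausjaoaja" (len 10), cursors c4@0 c1@2 c2@6 c3@10, authorship 11..22..33
After op 4 (insert('m')): buffer="mjamusjamoajam" (len 14), cursors c4@1 c1@4 c2@9 c3@14, authorship 4111..222..333
After op 5 (insert('t')): buffer="mtjamtusjamtoajamt" (len 18), cursors c4@2 c1@6 c2@12 c3@18, authorship 441111..2222..3333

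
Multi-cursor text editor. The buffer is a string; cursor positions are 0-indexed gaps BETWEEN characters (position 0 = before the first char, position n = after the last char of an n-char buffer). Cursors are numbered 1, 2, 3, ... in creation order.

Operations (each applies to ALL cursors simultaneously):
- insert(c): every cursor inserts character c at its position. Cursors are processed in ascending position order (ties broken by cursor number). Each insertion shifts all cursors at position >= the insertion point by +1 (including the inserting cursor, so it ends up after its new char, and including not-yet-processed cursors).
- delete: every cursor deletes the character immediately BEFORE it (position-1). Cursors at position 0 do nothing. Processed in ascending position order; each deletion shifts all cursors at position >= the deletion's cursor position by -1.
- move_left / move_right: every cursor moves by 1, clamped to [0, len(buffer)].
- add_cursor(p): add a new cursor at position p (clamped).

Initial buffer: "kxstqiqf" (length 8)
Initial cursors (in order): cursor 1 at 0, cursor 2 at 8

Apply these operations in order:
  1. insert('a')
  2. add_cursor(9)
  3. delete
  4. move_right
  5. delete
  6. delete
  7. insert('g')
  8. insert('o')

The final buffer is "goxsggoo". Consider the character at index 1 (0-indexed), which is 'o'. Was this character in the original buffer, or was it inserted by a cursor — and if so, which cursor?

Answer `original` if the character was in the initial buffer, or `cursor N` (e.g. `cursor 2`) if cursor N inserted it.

Answer: cursor 1

Derivation:
After op 1 (insert('a')): buffer="akxstqiqfa" (len 10), cursors c1@1 c2@10, authorship 1........2
After op 2 (add_cursor(9)): buffer="akxstqiqfa" (len 10), cursors c1@1 c3@9 c2@10, authorship 1........2
After op 3 (delete): buffer="kxstqiq" (len 7), cursors c1@0 c2@7 c3@7, authorship .......
After op 4 (move_right): buffer="kxstqiq" (len 7), cursors c1@1 c2@7 c3@7, authorship .......
After op 5 (delete): buffer="xstq" (len 4), cursors c1@0 c2@4 c3@4, authorship ....
After op 6 (delete): buffer="xs" (len 2), cursors c1@0 c2@2 c3@2, authorship ..
After op 7 (insert('g')): buffer="gxsgg" (len 5), cursors c1@1 c2@5 c3@5, authorship 1..23
After op 8 (insert('o')): buffer="goxsggoo" (len 8), cursors c1@2 c2@8 c3@8, authorship 11..2323
Authorship (.=original, N=cursor N): 1 1 . . 2 3 2 3
Index 1: author = 1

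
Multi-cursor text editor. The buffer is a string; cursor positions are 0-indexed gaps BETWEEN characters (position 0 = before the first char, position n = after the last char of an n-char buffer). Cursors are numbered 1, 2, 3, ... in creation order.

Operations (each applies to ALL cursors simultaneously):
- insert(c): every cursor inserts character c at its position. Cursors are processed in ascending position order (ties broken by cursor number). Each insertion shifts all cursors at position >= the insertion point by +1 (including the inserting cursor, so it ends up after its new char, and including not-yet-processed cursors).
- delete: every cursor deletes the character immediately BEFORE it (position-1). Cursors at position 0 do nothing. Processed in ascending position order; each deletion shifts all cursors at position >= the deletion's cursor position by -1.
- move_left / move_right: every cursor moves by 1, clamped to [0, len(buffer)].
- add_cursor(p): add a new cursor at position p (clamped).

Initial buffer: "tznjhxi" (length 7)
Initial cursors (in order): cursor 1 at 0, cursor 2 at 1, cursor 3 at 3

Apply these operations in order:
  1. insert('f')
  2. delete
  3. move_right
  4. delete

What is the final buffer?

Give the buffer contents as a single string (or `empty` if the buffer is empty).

Answer: nhxi

Derivation:
After op 1 (insert('f')): buffer="ftfznfjhxi" (len 10), cursors c1@1 c2@3 c3@6, authorship 1.2..3....
After op 2 (delete): buffer="tznjhxi" (len 7), cursors c1@0 c2@1 c3@3, authorship .......
After op 3 (move_right): buffer="tznjhxi" (len 7), cursors c1@1 c2@2 c3@4, authorship .......
After op 4 (delete): buffer="nhxi" (len 4), cursors c1@0 c2@0 c3@1, authorship ....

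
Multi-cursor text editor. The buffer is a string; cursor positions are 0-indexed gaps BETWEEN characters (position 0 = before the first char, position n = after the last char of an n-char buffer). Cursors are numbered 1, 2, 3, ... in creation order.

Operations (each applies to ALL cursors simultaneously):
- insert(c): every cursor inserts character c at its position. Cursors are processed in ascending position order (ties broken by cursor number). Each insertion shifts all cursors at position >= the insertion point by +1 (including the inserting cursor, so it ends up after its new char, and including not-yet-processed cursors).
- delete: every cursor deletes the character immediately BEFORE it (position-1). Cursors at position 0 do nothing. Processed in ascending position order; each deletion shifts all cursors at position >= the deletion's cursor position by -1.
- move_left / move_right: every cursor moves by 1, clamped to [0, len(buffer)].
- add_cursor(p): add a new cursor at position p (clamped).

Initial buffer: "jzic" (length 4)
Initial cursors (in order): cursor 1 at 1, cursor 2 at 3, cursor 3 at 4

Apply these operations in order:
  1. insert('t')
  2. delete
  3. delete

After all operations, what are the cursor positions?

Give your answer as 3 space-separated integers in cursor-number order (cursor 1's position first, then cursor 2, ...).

Answer: 0 1 1

Derivation:
After op 1 (insert('t')): buffer="jtzitct" (len 7), cursors c1@2 c2@5 c3@7, authorship .1..2.3
After op 2 (delete): buffer="jzic" (len 4), cursors c1@1 c2@3 c3@4, authorship ....
After op 3 (delete): buffer="z" (len 1), cursors c1@0 c2@1 c3@1, authorship .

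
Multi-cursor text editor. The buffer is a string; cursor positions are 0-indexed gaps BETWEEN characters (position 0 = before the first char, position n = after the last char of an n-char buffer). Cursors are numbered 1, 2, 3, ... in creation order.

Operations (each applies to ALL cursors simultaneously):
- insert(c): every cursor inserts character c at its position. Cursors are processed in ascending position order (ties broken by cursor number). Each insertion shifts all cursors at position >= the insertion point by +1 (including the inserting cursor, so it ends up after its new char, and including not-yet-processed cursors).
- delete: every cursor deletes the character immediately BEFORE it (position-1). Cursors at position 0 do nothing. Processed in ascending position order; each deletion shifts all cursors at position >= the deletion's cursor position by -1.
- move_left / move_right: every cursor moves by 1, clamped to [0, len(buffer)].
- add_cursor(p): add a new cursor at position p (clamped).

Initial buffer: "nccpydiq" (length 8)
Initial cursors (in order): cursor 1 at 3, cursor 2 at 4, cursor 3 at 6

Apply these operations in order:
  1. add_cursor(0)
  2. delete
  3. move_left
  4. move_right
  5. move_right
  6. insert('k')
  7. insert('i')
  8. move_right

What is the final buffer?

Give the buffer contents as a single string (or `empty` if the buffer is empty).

After op 1 (add_cursor(0)): buffer="nccpydiq" (len 8), cursors c4@0 c1@3 c2@4 c3@6, authorship ........
After op 2 (delete): buffer="ncyiq" (len 5), cursors c4@0 c1@2 c2@2 c3@3, authorship .....
After op 3 (move_left): buffer="ncyiq" (len 5), cursors c4@0 c1@1 c2@1 c3@2, authorship .....
After op 4 (move_right): buffer="ncyiq" (len 5), cursors c4@1 c1@2 c2@2 c3@3, authorship .....
After op 5 (move_right): buffer="ncyiq" (len 5), cursors c4@2 c1@3 c2@3 c3@4, authorship .....
After op 6 (insert('k')): buffer="nckykkikq" (len 9), cursors c4@3 c1@6 c2@6 c3@8, authorship ..4.12.3.
After op 7 (insert('i')): buffer="nckiykkiiikiq" (len 13), cursors c4@4 c1@9 c2@9 c3@12, authorship ..44.1212.33.
After op 8 (move_right): buffer="nckiykkiiikiq" (len 13), cursors c4@5 c1@10 c2@10 c3@13, authorship ..44.1212.33.

Answer: nckiykkiiikiq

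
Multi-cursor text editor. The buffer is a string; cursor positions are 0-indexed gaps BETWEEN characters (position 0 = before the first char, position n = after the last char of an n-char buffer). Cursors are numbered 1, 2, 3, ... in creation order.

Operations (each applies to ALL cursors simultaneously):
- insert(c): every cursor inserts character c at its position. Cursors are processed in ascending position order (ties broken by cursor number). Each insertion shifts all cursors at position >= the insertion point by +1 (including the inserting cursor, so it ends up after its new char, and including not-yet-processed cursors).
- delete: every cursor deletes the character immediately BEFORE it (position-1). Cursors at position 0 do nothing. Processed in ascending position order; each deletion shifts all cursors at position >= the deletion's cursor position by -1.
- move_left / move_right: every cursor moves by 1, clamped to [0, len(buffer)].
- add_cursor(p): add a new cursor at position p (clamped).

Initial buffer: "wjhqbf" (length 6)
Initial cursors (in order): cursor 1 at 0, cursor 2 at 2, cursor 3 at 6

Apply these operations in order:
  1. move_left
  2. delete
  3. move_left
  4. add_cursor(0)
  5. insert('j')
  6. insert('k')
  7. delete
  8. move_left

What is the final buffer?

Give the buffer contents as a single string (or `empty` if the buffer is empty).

After op 1 (move_left): buffer="wjhqbf" (len 6), cursors c1@0 c2@1 c3@5, authorship ......
After op 2 (delete): buffer="jhqf" (len 4), cursors c1@0 c2@0 c3@3, authorship ....
After op 3 (move_left): buffer="jhqf" (len 4), cursors c1@0 c2@0 c3@2, authorship ....
After op 4 (add_cursor(0)): buffer="jhqf" (len 4), cursors c1@0 c2@0 c4@0 c3@2, authorship ....
After op 5 (insert('j')): buffer="jjjjhjqf" (len 8), cursors c1@3 c2@3 c4@3 c3@6, authorship 124..3..
After op 6 (insert('k')): buffer="jjjkkkjhjkqf" (len 12), cursors c1@6 c2@6 c4@6 c3@10, authorship 124124..33..
After op 7 (delete): buffer="jjjjhjqf" (len 8), cursors c1@3 c2@3 c4@3 c3@6, authorship 124..3..
After op 8 (move_left): buffer="jjjjhjqf" (len 8), cursors c1@2 c2@2 c4@2 c3@5, authorship 124..3..

Answer: jjjjhjqf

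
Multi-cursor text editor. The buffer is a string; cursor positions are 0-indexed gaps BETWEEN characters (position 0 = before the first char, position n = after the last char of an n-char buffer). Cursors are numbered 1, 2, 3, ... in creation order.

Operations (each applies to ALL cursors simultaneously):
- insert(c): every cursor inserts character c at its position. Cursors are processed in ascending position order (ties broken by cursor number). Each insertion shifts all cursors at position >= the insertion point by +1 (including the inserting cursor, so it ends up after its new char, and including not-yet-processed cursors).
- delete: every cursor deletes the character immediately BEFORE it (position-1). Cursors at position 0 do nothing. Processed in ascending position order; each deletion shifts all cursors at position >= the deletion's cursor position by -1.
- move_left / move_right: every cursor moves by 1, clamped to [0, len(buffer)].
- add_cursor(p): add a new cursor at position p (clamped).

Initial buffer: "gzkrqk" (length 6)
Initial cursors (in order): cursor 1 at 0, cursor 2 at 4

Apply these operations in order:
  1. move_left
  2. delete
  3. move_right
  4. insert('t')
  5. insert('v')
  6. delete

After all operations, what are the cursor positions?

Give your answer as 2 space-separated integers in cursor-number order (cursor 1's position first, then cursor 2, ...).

After op 1 (move_left): buffer="gzkrqk" (len 6), cursors c1@0 c2@3, authorship ......
After op 2 (delete): buffer="gzrqk" (len 5), cursors c1@0 c2@2, authorship .....
After op 3 (move_right): buffer="gzrqk" (len 5), cursors c1@1 c2@3, authorship .....
After op 4 (insert('t')): buffer="gtzrtqk" (len 7), cursors c1@2 c2@5, authorship .1..2..
After op 5 (insert('v')): buffer="gtvzrtvqk" (len 9), cursors c1@3 c2@7, authorship .11..22..
After op 6 (delete): buffer="gtzrtqk" (len 7), cursors c1@2 c2@5, authorship .1..2..

Answer: 2 5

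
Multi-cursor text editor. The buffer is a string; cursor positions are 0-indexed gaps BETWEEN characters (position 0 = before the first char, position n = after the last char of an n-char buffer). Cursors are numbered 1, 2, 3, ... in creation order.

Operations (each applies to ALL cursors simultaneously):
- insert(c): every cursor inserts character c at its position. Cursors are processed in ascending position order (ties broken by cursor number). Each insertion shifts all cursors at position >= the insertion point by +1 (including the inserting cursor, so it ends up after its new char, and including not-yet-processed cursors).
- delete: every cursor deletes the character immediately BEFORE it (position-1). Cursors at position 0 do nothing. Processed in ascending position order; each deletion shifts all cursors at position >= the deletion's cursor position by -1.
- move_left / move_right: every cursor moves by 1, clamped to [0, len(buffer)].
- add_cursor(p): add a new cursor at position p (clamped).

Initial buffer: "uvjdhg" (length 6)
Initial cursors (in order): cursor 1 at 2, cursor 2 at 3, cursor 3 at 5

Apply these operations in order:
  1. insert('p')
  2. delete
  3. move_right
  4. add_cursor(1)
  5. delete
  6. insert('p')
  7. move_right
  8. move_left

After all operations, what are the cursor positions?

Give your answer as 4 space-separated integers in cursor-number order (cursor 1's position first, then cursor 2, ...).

After op 1 (insert('p')): buffer="uvpjpdhpg" (len 9), cursors c1@3 c2@5 c3@8, authorship ..1.2..3.
After op 2 (delete): buffer="uvjdhg" (len 6), cursors c1@2 c2@3 c3@5, authorship ......
After op 3 (move_right): buffer="uvjdhg" (len 6), cursors c1@3 c2@4 c3@6, authorship ......
After op 4 (add_cursor(1)): buffer="uvjdhg" (len 6), cursors c4@1 c1@3 c2@4 c3@6, authorship ......
After op 5 (delete): buffer="vh" (len 2), cursors c4@0 c1@1 c2@1 c3@2, authorship ..
After op 6 (insert('p')): buffer="pvpphp" (len 6), cursors c4@1 c1@4 c2@4 c3@6, authorship 4.12.3
After op 7 (move_right): buffer="pvpphp" (len 6), cursors c4@2 c1@5 c2@5 c3@6, authorship 4.12.3
After op 8 (move_left): buffer="pvpphp" (len 6), cursors c4@1 c1@4 c2@4 c3@5, authorship 4.12.3

Answer: 4 4 5 1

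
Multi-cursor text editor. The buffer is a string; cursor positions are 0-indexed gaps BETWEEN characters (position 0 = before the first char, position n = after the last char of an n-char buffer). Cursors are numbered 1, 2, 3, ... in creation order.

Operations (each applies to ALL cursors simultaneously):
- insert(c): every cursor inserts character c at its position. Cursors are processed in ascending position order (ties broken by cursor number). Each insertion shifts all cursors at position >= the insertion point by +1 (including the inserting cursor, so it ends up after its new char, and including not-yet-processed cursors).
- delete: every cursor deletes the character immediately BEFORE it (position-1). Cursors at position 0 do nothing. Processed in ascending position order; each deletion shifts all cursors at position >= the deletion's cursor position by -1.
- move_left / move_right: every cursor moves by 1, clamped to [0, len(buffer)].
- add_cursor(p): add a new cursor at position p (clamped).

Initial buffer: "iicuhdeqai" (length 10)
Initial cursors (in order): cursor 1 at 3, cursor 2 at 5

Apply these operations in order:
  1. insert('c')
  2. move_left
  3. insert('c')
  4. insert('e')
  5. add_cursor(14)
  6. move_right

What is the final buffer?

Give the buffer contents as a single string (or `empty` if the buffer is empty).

Answer: iiccecuhcecdeqai

Derivation:
After op 1 (insert('c')): buffer="iiccuhcdeqai" (len 12), cursors c1@4 c2@7, authorship ...1..2.....
After op 2 (move_left): buffer="iiccuhcdeqai" (len 12), cursors c1@3 c2@6, authorship ...1..2.....
After op 3 (insert('c')): buffer="iicccuhccdeqai" (len 14), cursors c1@4 c2@8, authorship ...11..22.....
After op 4 (insert('e')): buffer="iiccecuhcecdeqai" (len 16), cursors c1@5 c2@10, authorship ...111..222.....
After op 5 (add_cursor(14)): buffer="iiccecuhcecdeqai" (len 16), cursors c1@5 c2@10 c3@14, authorship ...111..222.....
After op 6 (move_right): buffer="iiccecuhcecdeqai" (len 16), cursors c1@6 c2@11 c3@15, authorship ...111..222.....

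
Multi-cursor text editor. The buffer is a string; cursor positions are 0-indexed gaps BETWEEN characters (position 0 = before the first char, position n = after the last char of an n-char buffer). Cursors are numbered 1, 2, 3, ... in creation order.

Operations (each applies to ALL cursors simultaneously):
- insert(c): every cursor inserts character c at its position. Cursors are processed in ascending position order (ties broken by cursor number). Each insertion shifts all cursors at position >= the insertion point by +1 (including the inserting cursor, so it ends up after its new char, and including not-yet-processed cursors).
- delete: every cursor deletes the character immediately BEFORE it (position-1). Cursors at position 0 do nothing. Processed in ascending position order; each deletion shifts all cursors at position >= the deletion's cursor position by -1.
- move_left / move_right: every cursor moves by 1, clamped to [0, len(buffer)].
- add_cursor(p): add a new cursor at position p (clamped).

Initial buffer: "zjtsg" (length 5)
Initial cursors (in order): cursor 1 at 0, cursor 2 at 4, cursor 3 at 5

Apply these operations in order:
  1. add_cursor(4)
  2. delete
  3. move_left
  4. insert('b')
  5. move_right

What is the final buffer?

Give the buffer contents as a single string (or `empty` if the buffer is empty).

Answer: bzbbbj

Derivation:
After op 1 (add_cursor(4)): buffer="zjtsg" (len 5), cursors c1@0 c2@4 c4@4 c3@5, authorship .....
After op 2 (delete): buffer="zj" (len 2), cursors c1@0 c2@2 c3@2 c4@2, authorship ..
After op 3 (move_left): buffer="zj" (len 2), cursors c1@0 c2@1 c3@1 c4@1, authorship ..
After op 4 (insert('b')): buffer="bzbbbj" (len 6), cursors c1@1 c2@5 c3@5 c4@5, authorship 1.234.
After op 5 (move_right): buffer="bzbbbj" (len 6), cursors c1@2 c2@6 c3@6 c4@6, authorship 1.234.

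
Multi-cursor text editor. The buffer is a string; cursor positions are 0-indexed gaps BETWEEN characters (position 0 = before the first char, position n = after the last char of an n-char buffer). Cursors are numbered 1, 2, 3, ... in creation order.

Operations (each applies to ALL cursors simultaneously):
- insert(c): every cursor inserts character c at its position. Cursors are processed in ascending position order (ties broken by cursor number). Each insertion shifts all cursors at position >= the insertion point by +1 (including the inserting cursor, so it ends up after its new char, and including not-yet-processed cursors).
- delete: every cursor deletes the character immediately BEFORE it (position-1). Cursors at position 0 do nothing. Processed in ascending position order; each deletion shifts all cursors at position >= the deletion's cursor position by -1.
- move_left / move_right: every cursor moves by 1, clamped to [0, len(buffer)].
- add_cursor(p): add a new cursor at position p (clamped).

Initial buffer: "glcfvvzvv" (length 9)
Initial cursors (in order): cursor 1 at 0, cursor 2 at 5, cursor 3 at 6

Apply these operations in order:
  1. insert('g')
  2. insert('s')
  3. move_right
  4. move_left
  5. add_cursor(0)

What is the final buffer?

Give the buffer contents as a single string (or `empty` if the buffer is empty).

Answer: gsglcfvgsvgszvv

Derivation:
After op 1 (insert('g')): buffer="gglcfvgvgzvv" (len 12), cursors c1@1 c2@7 c3@9, authorship 1.....2.3...
After op 2 (insert('s')): buffer="gsglcfvgsvgszvv" (len 15), cursors c1@2 c2@9 c3@12, authorship 11.....22.33...
After op 3 (move_right): buffer="gsglcfvgsvgszvv" (len 15), cursors c1@3 c2@10 c3@13, authorship 11.....22.33...
After op 4 (move_left): buffer="gsglcfvgsvgszvv" (len 15), cursors c1@2 c2@9 c3@12, authorship 11.....22.33...
After op 5 (add_cursor(0)): buffer="gsglcfvgsvgszvv" (len 15), cursors c4@0 c1@2 c2@9 c3@12, authorship 11.....22.33...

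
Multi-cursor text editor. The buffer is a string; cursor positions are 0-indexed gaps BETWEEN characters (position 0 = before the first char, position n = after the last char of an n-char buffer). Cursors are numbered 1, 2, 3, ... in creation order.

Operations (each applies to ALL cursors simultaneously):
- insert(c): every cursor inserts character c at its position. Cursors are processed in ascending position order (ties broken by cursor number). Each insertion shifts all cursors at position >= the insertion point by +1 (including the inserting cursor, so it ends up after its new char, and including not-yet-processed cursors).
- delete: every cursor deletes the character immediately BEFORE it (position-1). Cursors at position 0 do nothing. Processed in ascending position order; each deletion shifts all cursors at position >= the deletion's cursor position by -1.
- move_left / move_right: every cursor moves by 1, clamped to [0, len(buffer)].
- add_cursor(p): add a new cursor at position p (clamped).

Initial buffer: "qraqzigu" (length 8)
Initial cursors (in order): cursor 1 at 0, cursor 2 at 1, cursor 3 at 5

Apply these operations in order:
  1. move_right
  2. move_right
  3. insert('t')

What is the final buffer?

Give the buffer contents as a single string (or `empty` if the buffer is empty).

Answer: qrtatqzigtu

Derivation:
After op 1 (move_right): buffer="qraqzigu" (len 8), cursors c1@1 c2@2 c3@6, authorship ........
After op 2 (move_right): buffer="qraqzigu" (len 8), cursors c1@2 c2@3 c3@7, authorship ........
After op 3 (insert('t')): buffer="qrtatqzigtu" (len 11), cursors c1@3 c2@5 c3@10, authorship ..1.2....3.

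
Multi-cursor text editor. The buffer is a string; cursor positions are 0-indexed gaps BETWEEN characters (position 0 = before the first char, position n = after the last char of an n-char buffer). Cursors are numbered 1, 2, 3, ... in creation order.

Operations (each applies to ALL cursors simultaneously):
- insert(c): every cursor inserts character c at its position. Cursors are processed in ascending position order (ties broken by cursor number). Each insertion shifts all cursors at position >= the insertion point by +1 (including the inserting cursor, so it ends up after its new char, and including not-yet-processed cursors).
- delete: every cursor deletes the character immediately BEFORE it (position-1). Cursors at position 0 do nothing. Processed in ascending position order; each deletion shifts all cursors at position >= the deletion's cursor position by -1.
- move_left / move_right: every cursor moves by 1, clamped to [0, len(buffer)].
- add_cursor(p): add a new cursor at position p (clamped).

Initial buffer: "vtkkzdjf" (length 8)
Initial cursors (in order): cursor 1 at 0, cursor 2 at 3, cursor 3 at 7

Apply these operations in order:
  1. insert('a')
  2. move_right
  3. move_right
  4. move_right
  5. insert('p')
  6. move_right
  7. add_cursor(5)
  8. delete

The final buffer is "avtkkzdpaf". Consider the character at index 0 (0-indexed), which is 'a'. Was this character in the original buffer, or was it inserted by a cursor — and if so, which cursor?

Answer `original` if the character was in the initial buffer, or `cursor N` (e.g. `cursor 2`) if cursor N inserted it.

After op 1 (insert('a')): buffer="avtkakzdjaf" (len 11), cursors c1@1 c2@5 c3@10, authorship 1...2....3.
After op 2 (move_right): buffer="avtkakzdjaf" (len 11), cursors c1@2 c2@6 c3@11, authorship 1...2....3.
After op 3 (move_right): buffer="avtkakzdjaf" (len 11), cursors c1@3 c2@7 c3@11, authorship 1...2....3.
After op 4 (move_right): buffer="avtkakzdjaf" (len 11), cursors c1@4 c2@8 c3@11, authorship 1...2....3.
After op 5 (insert('p')): buffer="avtkpakzdpjafp" (len 14), cursors c1@5 c2@10 c3@14, authorship 1...12...2.3.3
After op 6 (move_right): buffer="avtkpakzdpjafp" (len 14), cursors c1@6 c2@11 c3@14, authorship 1...12...2.3.3
After op 7 (add_cursor(5)): buffer="avtkpakzdpjafp" (len 14), cursors c4@5 c1@6 c2@11 c3@14, authorship 1...12...2.3.3
After op 8 (delete): buffer="avtkkzdpaf" (len 10), cursors c1@4 c4@4 c2@8 c3@10, authorship 1......23.
Authorship (.=original, N=cursor N): 1 . . . . . . 2 3 .
Index 0: author = 1

Answer: cursor 1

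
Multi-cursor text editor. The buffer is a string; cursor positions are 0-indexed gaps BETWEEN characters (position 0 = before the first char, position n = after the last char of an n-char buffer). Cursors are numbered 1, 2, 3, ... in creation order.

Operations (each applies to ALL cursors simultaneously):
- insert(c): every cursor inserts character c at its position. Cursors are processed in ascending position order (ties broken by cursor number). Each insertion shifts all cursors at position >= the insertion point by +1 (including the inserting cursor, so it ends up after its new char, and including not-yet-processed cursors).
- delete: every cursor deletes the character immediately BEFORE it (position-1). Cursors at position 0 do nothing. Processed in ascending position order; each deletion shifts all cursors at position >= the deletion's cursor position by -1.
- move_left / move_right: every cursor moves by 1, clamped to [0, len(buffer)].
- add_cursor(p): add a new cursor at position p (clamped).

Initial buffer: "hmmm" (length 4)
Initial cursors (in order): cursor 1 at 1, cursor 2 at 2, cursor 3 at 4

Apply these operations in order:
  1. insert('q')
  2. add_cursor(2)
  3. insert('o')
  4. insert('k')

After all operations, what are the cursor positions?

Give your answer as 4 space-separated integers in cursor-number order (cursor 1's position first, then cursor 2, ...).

Answer: 6 10 15 6

Derivation:
After op 1 (insert('q')): buffer="hqmqmmq" (len 7), cursors c1@2 c2@4 c3@7, authorship .1.2..3
After op 2 (add_cursor(2)): buffer="hqmqmmq" (len 7), cursors c1@2 c4@2 c2@4 c3@7, authorship .1.2..3
After op 3 (insert('o')): buffer="hqoomqommqo" (len 11), cursors c1@4 c4@4 c2@7 c3@11, authorship .114.22..33
After op 4 (insert('k')): buffer="hqookkmqokmmqok" (len 15), cursors c1@6 c4@6 c2@10 c3@15, authorship .11414.222..333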